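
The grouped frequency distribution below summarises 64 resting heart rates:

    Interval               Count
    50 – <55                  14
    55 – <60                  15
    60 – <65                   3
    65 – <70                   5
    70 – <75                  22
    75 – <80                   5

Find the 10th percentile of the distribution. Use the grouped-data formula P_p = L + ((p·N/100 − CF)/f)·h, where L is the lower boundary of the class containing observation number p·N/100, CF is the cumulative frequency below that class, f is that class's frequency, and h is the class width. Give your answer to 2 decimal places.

N = 64; target position k = 10/100 · 64 = 6.4.
Cumulative frequencies: 14, 29, 32, 37, 59, 64.
Observation 6.4 falls in the class 50 – <55.
L = 50, CF = 0, f = 14, h = 5.
P10 = 50 + ((6.4 − 0)/14)·5 = 50 + 2.28571 = 52.2857.

52.29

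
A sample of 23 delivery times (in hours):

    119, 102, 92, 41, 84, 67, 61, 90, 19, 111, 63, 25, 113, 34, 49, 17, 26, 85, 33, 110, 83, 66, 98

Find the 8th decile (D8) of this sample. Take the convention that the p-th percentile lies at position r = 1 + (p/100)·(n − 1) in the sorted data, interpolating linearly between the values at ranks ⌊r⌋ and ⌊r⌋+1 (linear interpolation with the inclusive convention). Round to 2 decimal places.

100.40

Sorted: 17, 19, 25, 26, 33, 34, 41, 49, 61, 63, 66, 67, 83, 84, 85, 90, 92, 98, 102, 110, 111, 113, 119.
n = 23.
r = 1 + (80/100)·(23 − 1) = 1 + 17.6 = 18.6.
Rank 18 is 98 and rank 19 is 102.
Interpolate: 98 + 0.6·(102 − 98) = 98 + 0.6·4 = 100.4.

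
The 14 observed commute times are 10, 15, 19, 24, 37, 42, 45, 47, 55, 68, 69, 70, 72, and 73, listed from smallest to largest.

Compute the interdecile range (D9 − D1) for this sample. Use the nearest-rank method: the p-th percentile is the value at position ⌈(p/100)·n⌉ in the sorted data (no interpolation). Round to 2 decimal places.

57.00

n = 14.
P10: rank ⌈10/100·14⌉ = 2 → 15.
P90: rank ⌈90/100·14⌉ = 13 → 72.
Difference: 72 − 15 = 57.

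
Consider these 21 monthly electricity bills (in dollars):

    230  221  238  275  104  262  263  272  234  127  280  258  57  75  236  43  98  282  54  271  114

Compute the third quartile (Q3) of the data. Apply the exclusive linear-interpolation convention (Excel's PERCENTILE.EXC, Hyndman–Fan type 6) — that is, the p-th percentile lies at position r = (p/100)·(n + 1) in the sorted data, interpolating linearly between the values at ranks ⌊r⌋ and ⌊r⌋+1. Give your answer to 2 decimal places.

267.00

Sorted: 43, 54, 57, 75, 98, 104, 114, 127, 221, 230, 234, 236, 238, 258, 262, 263, 271, 272, 275, 280, 282.
n = 21.
r = (75/100)·(21 + 1) = 16.5.
Rank 16 is 263 and rank 17 is 271.
Interpolate: 263 + 0.5·(271 − 263) = 263 + 0.5·8 = 267.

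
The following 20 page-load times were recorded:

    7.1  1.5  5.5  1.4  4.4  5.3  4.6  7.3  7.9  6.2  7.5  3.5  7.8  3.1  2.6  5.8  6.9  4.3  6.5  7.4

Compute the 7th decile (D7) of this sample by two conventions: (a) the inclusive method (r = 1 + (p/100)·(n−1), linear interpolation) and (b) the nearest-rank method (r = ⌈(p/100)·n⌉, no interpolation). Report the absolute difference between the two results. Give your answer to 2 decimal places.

Sorted: 1.4, 1.5, 2.6, 3.1, 3.5, 4.3, 4.4, 4.6, 5.3, 5.5, 5.8, 6.2, 6.5, 6.9, 7.1, 7.3, 7.4, 7.5, 7.8, 7.9.
n = 20.
(a) r = 14.3; between ranks 14 (6.9) and 15 (7.1): 6.96.
(b) the nearest-rank method: rank 14 → 6.9.
|6.96 − 6.9| = 0.06.

0.06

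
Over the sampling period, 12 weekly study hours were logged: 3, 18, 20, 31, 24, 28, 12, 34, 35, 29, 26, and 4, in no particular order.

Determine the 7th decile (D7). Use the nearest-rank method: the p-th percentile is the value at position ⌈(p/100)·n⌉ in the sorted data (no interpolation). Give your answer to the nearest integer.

Sorted: 3, 4, 12, 18, 20, 24, 26, 28, 29, 31, 34, 35.
n = 12.
Position = ⌈70/100 · 12⌉ = ⌈8.4⌉ = 9.
The value at rank 9 is 29.

29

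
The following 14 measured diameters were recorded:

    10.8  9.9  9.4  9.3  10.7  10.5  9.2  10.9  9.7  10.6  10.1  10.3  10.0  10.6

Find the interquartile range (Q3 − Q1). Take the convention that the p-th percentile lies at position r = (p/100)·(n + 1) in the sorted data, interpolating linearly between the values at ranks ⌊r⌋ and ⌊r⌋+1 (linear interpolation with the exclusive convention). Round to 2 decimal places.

1.00

Sorted: 9.2, 9.3, 9.4, 9.7, 9.9, 10.0, 10.1, 10.3, 10.5, 10.6, 10.6, 10.7, 10.8, 10.9.
n = 14.
P25: r = 3.75; ranks 3–4 are 9.4, 9.7; interpolating gives 9.625.
P75: r = 11.25; ranks 11–12 are 10.6, 10.7; interpolating gives 10.625.
Difference: 10.625 − 9.625 = 1.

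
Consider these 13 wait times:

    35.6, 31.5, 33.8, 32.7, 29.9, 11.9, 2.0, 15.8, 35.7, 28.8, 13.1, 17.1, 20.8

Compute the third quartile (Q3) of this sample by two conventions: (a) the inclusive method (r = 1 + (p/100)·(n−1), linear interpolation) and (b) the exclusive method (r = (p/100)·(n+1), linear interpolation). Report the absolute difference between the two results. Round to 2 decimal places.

Sorted: 2.0, 11.9, 13.1, 15.8, 17.1, 20.8, 28.8, 29.9, 31.5, 32.7, 33.8, 35.6, 35.7.
n = 13.
(a) r = 10 → value at rank 10 = 32.7.
(b) r = 10.5; between ranks 10 (32.7) and 11 (33.8): 33.25.
|32.7 − 33.25| = 0.55.

0.55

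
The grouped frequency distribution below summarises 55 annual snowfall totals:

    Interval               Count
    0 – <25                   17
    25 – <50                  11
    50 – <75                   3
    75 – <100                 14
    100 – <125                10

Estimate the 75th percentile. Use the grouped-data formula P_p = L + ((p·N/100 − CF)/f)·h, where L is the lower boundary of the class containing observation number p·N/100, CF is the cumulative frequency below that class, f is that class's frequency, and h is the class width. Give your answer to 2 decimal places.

N = 55; target position k = 75/100 · 55 = 41.25.
Cumulative frequencies: 17, 28, 31, 45, 55.
Observation 41.25 falls in the class 75 – <100.
L = 75, CF = 31, f = 14, h = 25.
P75 = 75 + ((41.25 − 31)/14)·25 = 75 + 18.3036 = 93.3036.

93.30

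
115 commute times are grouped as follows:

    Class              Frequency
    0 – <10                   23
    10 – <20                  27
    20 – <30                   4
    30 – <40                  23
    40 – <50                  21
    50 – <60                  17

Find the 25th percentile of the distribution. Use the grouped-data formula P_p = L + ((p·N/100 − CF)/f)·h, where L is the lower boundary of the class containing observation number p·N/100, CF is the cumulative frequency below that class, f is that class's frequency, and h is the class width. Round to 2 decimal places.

N = 115; target position k = 25/100 · 115 = 28.75.
Cumulative frequencies: 23, 50, 54, 77, 98, 115.
Observation 28.75 falls in the class 10 – <20.
L = 10, CF = 23, f = 27, h = 10.
P25 = 10 + ((28.75 − 23)/27)·10 = 10 + 2.12963 = 12.1296.

12.13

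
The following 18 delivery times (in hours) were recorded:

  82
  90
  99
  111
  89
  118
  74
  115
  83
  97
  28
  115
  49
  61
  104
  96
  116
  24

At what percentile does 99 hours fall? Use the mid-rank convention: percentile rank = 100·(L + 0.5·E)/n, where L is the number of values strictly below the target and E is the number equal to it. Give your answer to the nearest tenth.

63.9

Sorted: 24, 28, 49, 61, 74, 82, 83, 89, 90, 96, 97, 99, 104, 111, 115, 115, 116, 118.
Count below 99: L = 11; count equal: E = 1; n = 18.
Percentile rank = 100·(11 + 0.5·1)/18 = 100·11.5/18 = 63.89.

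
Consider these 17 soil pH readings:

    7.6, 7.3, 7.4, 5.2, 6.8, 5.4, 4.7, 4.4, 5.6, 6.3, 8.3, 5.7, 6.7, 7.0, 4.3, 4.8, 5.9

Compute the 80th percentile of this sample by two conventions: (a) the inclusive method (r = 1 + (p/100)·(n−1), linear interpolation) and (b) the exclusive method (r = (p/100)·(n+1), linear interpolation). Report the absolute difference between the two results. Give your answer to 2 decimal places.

0.10

Sorted: 4.3, 4.4, 4.7, 4.8, 5.2, 5.4, 5.6, 5.7, 5.9, 6.3, 6.7, 6.8, 7.0, 7.3, 7.4, 7.6, 8.3.
n = 17.
(a) r = 13.8; between ranks 13 (7.0) and 14 (7.3): 7.24.
(b) r = 14.4; between ranks 14 (7.3) and 15 (7.4): 7.34.
|7.24 − 7.34| = 0.1.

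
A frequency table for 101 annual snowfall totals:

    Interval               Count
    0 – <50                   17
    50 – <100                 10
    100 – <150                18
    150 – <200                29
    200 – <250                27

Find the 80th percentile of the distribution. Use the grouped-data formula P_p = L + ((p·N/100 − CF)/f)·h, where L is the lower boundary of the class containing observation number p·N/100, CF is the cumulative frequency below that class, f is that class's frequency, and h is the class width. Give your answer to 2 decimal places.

212.59

N = 101; target position k = 80/100 · 101 = 80.8.
Cumulative frequencies: 17, 27, 45, 74, 101.
Observation 80.8 falls in the class 200 – <250.
L = 200, CF = 74, f = 27, h = 50.
P80 = 200 + ((80.8 − 74)/27)·50 = 200 + 12.5926 = 212.593.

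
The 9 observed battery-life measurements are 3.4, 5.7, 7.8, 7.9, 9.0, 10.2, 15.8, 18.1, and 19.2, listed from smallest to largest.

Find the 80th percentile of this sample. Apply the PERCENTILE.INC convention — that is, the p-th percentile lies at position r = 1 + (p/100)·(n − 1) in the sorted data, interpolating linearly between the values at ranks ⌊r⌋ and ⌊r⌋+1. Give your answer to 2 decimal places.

16.72

n = 9.
r = 1 + (80/100)·(9 − 1) = 1 + 6.4 = 7.4.
Rank 7 is 15.8 and rank 8 is 18.1.
Interpolate: 15.8 + 0.4·(18.1 − 15.8) = 15.8 + 0.4·2.3 = 16.72.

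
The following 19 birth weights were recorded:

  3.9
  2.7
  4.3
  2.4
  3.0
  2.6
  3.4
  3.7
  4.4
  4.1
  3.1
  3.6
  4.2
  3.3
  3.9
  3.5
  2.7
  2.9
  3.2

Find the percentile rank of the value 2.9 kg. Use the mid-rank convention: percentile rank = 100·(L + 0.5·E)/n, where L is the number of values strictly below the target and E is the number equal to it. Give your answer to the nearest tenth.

23.7

Sorted: 2.4, 2.6, 2.7, 2.7, 2.9, 3.0, 3.1, 3.2, 3.3, 3.4, 3.5, 3.6, 3.7, 3.9, 3.9, 4.1, 4.2, 4.3, 4.4.
Count below 2.9: L = 4; count equal: E = 1; n = 19.
Percentile rank = 100·(4 + 0.5·1)/19 = 100·4.5/19 = 23.68.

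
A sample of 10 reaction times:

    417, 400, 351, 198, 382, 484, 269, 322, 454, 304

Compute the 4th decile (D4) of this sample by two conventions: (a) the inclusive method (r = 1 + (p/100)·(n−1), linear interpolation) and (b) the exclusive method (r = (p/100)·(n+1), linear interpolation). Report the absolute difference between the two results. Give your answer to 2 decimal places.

5.80

Sorted: 198, 269, 304, 322, 351, 382, 400, 417, 454, 484.
n = 10.
(a) r = 4.6; between ranks 4 (322) and 5 (351): 339.4.
(b) r = 4.4; between ranks 4 (322) and 5 (351): 333.6.
|339.4 − 333.6| = 5.8.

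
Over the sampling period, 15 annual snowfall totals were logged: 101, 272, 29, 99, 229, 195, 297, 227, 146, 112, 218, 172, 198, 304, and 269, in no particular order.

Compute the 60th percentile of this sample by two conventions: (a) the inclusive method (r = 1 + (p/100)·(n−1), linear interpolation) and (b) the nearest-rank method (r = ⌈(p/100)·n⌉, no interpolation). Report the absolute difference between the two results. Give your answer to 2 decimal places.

Sorted: 29, 99, 101, 112, 146, 172, 195, 198, 218, 227, 229, 269, 272, 297, 304.
n = 15.
(a) r = 9.4; between ranks 9 (218) and 10 (227): 221.6.
(b) the nearest-rank method: rank 9 → 218.
|221.6 − 218| = 3.6.

3.60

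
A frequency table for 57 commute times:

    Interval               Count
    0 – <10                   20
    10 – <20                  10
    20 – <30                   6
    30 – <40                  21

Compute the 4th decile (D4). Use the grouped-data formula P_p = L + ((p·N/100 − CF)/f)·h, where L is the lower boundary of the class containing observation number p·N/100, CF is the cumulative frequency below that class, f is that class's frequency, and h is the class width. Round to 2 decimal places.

N = 57; target position k = 40/100 · 57 = 22.8.
Cumulative frequencies: 20, 30, 36, 57.
Observation 22.8 falls in the class 10 – <20.
L = 10, CF = 20, f = 10, h = 10.
P40 = 10 + ((22.8 − 20)/10)·10 = 10 + 2.8 = 12.8.

12.80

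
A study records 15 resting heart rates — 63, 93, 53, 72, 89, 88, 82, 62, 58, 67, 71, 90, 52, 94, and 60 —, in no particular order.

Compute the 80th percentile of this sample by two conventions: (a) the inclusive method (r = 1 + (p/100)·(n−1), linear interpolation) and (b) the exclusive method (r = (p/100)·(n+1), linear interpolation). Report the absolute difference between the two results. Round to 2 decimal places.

Sorted: 52, 53, 58, 60, 62, 63, 67, 71, 72, 82, 88, 89, 90, 93, 94.
n = 15.
(a) r = 12.2; between ranks 12 (89) and 13 (90): 89.2.
(b) r = 12.8; between ranks 12 (89) and 13 (90): 89.8.
|89.2 − 89.8| = 0.6.

0.60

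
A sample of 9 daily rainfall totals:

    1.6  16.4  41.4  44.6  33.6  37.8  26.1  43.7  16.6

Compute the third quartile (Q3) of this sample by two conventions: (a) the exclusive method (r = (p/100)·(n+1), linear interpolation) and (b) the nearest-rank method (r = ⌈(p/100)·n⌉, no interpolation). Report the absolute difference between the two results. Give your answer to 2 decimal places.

1.15

Sorted: 1.6, 16.4, 16.6, 26.1, 33.6, 37.8, 41.4, 43.7, 44.6.
n = 9.
(a) r = 7.5; between ranks 7 (41.4) and 8 (43.7): 42.55.
(b) the nearest-rank method: rank 7 → 41.4.
|42.55 − 41.4| = 1.15.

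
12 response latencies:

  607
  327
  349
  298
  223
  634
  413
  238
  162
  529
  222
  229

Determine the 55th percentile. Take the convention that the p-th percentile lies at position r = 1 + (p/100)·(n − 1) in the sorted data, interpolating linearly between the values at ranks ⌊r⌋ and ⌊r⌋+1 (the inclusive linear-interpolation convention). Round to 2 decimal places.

328.10

Sorted: 162, 222, 223, 229, 238, 298, 327, 349, 413, 529, 607, 634.
n = 12.
r = 1 + (55/100)·(12 − 1) = 1 + 6.05 = 7.05.
Rank 7 is 327 and rank 8 is 349.
Interpolate: 327 + 0.05·(349 − 327) = 327 + 0.05·22 = 328.1.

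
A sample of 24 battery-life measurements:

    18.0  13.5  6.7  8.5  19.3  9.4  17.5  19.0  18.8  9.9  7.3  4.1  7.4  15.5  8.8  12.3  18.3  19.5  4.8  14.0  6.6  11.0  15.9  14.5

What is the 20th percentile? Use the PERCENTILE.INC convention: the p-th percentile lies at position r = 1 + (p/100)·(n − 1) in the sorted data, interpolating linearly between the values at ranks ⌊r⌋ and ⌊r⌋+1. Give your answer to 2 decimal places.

7.36

Sorted: 4.1, 4.8, 6.6, 6.7, 7.3, 7.4, 8.5, 8.8, 9.4, 9.9, 11.0, 12.3, 13.5, 14.0, 14.5, 15.5, 15.9, 17.5, 18.0, 18.3, 18.8, 19.0, 19.3, 19.5.
n = 24.
r = 1 + (20/100)·(24 − 1) = 1 + 4.6 = 5.6.
Rank 5 is 7.3 and rank 6 is 7.4.
Interpolate: 7.3 + 0.6·(7.4 − 7.3) = 7.3 + 0.6·0.1 = 7.36.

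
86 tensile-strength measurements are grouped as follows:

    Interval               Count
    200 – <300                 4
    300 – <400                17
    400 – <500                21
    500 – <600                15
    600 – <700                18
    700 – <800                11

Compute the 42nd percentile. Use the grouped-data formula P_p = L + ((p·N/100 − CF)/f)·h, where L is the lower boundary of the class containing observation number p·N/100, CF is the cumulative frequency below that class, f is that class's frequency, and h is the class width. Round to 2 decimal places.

N = 86; target position k = 42/100 · 86 = 36.12.
Cumulative frequencies: 4, 21, 42, 57, 75, 86.
Observation 36.12 falls in the class 400 – <500.
L = 400, CF = 21, f = 21, h = 100.
P42 = 400 + ((36.12 − 21)/21)·100 = 400 + 72 = 472.

472.00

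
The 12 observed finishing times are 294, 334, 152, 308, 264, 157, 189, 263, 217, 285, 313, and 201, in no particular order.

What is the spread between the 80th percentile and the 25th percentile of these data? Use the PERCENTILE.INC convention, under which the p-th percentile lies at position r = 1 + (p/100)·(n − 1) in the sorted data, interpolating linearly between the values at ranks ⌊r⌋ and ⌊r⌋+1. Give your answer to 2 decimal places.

107.20

Sorted: 152, 157, 189, 201, 217, 263, 264, 285, 294, 308, 313, 334.
n = 12.
P25: r = 3.75; ranks 3–4 are 189, 201; interpolating gives 198.
P80: r = 9.8; ranks 9–10 are 294, 308; interpolating gives 305.2.
Difference: 305.2 − 198 = 107.2.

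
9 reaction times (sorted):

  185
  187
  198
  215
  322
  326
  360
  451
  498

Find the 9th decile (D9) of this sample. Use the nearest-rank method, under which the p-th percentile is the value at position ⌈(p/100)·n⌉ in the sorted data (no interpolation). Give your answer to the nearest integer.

498

n = 9.
Position = ⌈90/100 · 9⌉ = ⌈8.1⌉ = 9.
The value at rank 9 is 498.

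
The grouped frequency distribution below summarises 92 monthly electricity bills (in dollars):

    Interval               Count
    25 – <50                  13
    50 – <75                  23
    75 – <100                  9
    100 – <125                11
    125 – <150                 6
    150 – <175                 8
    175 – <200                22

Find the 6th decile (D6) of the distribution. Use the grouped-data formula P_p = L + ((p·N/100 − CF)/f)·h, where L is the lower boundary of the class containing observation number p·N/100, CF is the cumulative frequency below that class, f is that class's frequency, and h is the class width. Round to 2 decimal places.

123.18

N = 92; target position k = 60/100 · 92 = 55.2.
Cumulative frequencies: 13, 36, 45, 56, 62, 70, 92.
Observation 55.2 falls in the class 100 – <125.
L = 100, CF = 45, f = 11, h = 25.
P60 = 100 + ((55.2 − 45)/11)·25 = 100 + 23.1818 = 123.182.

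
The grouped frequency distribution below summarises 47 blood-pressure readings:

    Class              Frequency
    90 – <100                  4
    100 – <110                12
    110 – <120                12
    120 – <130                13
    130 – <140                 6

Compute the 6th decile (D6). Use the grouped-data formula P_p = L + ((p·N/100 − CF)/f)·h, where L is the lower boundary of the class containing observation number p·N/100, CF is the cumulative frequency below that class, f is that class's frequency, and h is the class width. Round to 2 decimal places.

N = 47; target position k = 60/100 · 47 = 28.2.
Cumulative frequencies: 4, 16, 28, 41, 47.
Observation 28.2 falls in the class 120 – <130.
L = 120, CF = 28, f = 13, h = 10.
P60 = 120 + ((28.2 − 28)/13)·10 = 120 + 0.153846 = 120.154.

120.15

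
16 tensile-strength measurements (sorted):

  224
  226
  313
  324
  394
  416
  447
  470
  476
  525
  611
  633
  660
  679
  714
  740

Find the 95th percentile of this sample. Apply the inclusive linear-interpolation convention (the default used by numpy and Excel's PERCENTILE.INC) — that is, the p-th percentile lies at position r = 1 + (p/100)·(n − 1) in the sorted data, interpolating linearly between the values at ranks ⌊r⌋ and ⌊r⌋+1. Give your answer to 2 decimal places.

720.50

n = 16.
r = 1 + (95/100)·(16 − 1) = 1 + 14.25 = 15.25.
Rank 15 is 714 and rank 16 is 740.
Interpolate: 714 + 0.25·(740 − 714) = 714 + 0.25·26 = 720.5.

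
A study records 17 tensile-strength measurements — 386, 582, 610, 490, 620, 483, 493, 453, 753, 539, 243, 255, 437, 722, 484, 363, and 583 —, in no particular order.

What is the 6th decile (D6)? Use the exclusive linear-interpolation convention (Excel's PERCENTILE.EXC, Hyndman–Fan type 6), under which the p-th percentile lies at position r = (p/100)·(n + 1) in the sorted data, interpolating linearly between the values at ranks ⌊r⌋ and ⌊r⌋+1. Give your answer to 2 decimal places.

Sorted: 243, 255, 363, 386, 437, 453, 483, 484, 490, 493, 539, 582, 583, 610, 620, 722, 753.
n = 17.
r = (60/100)·(17 + 1) = 10.8.
Rank 10 is 493 and rank 11 is 539.
Interpolate: 493 + 0.8·(539 − 493) = 493 + 0.8·46 = 529.8.

529.80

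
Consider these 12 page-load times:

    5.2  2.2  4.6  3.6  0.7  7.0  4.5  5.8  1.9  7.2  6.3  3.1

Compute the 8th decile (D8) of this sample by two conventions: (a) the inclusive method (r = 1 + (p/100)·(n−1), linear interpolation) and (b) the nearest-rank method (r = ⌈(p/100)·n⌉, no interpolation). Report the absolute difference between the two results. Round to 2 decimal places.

Sorted: 0.7, 1.9, 2.2, 3.1, 3.6, 4.5, 4.6, 5.2, 5.8, 6.3, 7.0, 7.2.
n = 12.
(a) r = 9.8; between ranks 9 (5.8) and 10 (6.3): 6.2.
(b) the nearest-rank method: rank 10 → 6.3.
|6.2 − 6.3| = 0.1.

0.10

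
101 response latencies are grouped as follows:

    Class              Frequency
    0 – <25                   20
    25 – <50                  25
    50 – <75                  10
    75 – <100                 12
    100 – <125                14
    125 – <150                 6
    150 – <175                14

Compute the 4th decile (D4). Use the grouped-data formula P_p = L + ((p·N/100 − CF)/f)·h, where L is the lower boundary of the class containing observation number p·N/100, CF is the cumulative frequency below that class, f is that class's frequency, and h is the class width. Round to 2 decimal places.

45.40

N = 101; target position k = 40/100 · 101 = 40.4.
Cumulative frequencies: 20, 45, 55, 67, 81, 87, 101.
Observation 40.4 falls in the class 25 – <50.
L = 25, CF = 20, f = 25, h = 25.
P40 = 25 + ((40.4 − 20)/25)·25 = 25 + 20.4 = 45.4.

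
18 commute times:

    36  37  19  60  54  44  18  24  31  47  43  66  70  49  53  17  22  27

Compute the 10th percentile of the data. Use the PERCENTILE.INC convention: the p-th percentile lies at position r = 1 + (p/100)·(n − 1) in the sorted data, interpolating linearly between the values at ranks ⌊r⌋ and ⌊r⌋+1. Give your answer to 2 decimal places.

18.70

Sorted: 17, 18, 19, 22, 24, 27, 31, 36, 37, 43, 44, 47, 49, 53, 54, 60, 66, 70.
n = 18.
r = 1 + (10/100)·(18 − 1) = 1 + 1.7 = 2.7.
Rank 2 is 18 and rank 3 is 19.
Interpolate: 18 + 0.7·(19 − 18) = 18 + 0.7·1 = 18.7.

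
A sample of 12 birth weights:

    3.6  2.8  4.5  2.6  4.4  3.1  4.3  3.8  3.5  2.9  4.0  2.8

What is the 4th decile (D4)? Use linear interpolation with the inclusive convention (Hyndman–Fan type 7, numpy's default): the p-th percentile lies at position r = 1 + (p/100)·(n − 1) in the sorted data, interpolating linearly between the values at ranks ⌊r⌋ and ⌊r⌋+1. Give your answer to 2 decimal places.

Sorted: 2.6, 2.8, 2.8, 2.9, 3.1, 3.5, 3.6, 3.8, 4.0, 4.3, 4.4, 4.5.
n = 12.
r = 1 + (40/100)·(12 − 1) = 1 + 4.4 = 5.4.
Rank 5 is 3.1 and rank 6 is 3.5.
Interpolate: 3.1 + 0.4·(3.5 − 3.1) = 3.1 + 0.4·0.4 = 3.26.

3.26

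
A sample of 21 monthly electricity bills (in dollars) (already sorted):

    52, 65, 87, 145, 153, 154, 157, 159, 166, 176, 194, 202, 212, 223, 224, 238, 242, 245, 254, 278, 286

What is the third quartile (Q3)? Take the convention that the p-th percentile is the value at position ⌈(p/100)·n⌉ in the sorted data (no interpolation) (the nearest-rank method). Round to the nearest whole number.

n = 21.
Position = ⌈75/100 · 21⌉ = ⌈15.75⌉ = 16.
The value at rank 16 is 238.

238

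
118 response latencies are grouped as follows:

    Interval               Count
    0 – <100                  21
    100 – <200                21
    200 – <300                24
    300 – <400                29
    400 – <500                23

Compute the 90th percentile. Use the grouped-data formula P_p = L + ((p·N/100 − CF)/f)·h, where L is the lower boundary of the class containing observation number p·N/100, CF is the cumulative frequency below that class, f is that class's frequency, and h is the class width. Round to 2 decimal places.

N = 118; target position k = 90/100 · 118 = 106.2.
Cumulative frequencies: 21, 42, 66, 95, 118.
Observation 106.2 falls in the class 400 – <500.
L = 400, CF = 95, f = 23, h = 100.
P90 = 400 + ((106.2 − 95)/23)·100 = 400 + 48.6957 = 448.696.

448.70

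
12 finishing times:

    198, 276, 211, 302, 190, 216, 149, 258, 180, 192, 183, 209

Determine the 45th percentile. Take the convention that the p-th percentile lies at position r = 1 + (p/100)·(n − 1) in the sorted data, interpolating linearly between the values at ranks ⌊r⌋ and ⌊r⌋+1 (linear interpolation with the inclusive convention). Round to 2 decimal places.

197.70

Sorted: 149, 180, 183, 190, 192, 198, 209, 211, 216, 258, 276, 302.
n = 12.
r = 1 + (45/100)·(12 − 1) = 1 + 4.95 = 5.95.
Rank 5 is 192 and rank 6 is 198.
Interpolate: 192 + 0.95·(198 − 192) = 192 + 0.95·6 = 197.7.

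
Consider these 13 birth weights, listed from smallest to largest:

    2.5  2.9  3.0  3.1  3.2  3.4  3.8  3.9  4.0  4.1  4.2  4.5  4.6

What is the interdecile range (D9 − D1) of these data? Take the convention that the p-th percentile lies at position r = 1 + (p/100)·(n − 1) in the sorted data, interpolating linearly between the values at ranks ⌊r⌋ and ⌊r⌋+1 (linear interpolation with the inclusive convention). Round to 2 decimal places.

1.52

n = 13.
P10: r = 2.2; ranks 2–3 are 2.9, 3.0; interpolating gives 2.92.
P90: r = 11.8; ranks 11–12 are 4.2, 4.5; interpolating gives 4.44.
Difference: 4.44 − 2.92 = 1.52.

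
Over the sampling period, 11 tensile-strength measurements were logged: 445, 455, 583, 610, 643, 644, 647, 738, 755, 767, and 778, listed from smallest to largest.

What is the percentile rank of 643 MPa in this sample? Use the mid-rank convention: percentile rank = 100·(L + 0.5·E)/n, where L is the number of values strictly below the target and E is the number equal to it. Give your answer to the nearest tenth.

40.9

Count below 643: L = 4; count equal: E = 1; n = 11.
Percentile rank = 100·(4 + 0.5·1)/11 = 100·4.5/11 = 40.91.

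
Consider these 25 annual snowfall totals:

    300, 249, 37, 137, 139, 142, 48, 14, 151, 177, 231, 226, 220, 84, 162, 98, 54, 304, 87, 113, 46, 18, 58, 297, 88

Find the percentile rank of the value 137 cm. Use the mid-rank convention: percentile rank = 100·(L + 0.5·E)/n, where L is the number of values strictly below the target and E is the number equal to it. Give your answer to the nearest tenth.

50.0

Sorted: 14, 18, 37, 46, 48, 54, 58, 84, 87, 88, 98, 113, 137, 139, 142, 151, 162, 177, 220, 226, 231, 249, 297, 300, 304.
Count below 137: L = 12; count equal: E = 1; n = 25.
Percentile rank = 100·(12 + 0.5·1)/25 = 100·12.5/25 = 50.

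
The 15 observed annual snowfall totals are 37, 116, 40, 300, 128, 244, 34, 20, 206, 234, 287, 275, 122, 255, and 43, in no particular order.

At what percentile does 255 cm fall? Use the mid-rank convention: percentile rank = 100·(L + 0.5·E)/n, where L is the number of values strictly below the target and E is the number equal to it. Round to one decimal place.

76.7

Sorted: 20, 34, 37, 40, 43, 116, 122, 128, 206, 234, 244, 255, 275, 287, 300.
Count below 255: L = 11; count equal: E = 1; n = 15.
Percentile rank = 100·(11 + 0.5·1)/15 = 100·11.5/15 = 76.67.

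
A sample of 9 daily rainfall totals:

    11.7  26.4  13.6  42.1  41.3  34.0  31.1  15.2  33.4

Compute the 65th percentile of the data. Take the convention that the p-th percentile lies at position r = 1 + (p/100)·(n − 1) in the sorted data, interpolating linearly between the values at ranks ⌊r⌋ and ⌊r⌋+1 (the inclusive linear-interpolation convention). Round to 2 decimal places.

Sorted: 11.7, 13.6, 15.2, 26.4, 31.1, 33.4, 34.0, 41.3, 42.1.
n = 9.
r = 1 + (65/100)·(9 − 1) = 1 + 5.2 = 6.2.
Rank 6 is 33.4 and rank 7 is 34.0.
Interpolate: 33.4 + 0.2·(34.0 − 33.4) = 33.4 + 0.2·0.6 = 33.52.

33.52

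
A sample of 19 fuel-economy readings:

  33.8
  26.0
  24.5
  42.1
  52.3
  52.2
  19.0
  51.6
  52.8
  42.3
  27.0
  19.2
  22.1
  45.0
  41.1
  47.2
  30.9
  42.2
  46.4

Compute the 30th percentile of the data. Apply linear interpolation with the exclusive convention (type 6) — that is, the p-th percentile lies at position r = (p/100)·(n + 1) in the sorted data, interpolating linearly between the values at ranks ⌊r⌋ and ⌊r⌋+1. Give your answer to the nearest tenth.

27.0

Sorted: 19.0, 19.2, 22.1, 24.5, 26.0, 27.0, 30.9, 33.8, 41.1, 42.1, 42.2, 42.3, 45.0, 46.4, 47.2, 51.6, 52.2, 52.3, 52.8.
n = 19.
r = (30/100)·(19 + 1) = 6.
r is an integer, so P30 is the value at rank 6: 27.0.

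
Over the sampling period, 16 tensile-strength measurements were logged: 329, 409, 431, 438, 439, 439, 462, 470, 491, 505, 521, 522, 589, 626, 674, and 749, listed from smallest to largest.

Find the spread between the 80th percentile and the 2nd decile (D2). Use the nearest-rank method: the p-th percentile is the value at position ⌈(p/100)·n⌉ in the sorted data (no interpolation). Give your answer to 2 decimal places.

151.00

n = 16.
P20: rank ⌈20/100·16⌉ = 4 → 438.
P80: rank ⌈80/100·16⌉ = 13 → 589.
Difference: 589 − 438 = 151.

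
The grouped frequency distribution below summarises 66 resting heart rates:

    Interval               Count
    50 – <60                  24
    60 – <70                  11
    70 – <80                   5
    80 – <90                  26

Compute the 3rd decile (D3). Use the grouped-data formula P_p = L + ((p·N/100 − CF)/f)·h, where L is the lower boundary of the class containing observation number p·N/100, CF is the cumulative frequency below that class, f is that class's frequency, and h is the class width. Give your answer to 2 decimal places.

58.25

N = 66; target position k = 30/100 · 66 = 19.8.
Cumulative frequencies: 24, 35, 40, 66.
Observation 19.8 falls in the class 50 – <60.
L = 50, CF = 0, f = 24, h = 10.
P30 = 50 + ((19.8 − 0)/24)·10 = 50 + 8.25 = 58.25.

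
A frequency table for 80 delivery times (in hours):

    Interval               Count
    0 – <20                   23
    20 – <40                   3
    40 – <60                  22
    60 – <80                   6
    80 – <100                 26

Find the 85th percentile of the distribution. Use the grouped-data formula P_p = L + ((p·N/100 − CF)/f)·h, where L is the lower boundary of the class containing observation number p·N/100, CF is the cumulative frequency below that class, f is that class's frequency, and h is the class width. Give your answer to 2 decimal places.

N = 80; target position k = 85/100 · 80 = 68.
Cumulative frequencies: 23, 26, 48, 54, 80.
Observation 68 falls in the class 80 – <100.
L = 80, CF = 54, f = 26, h = 20.
P85 = 80 + ((68 − 54)/26)·20 = 80 + 10.7692 = 90.7692.

90.77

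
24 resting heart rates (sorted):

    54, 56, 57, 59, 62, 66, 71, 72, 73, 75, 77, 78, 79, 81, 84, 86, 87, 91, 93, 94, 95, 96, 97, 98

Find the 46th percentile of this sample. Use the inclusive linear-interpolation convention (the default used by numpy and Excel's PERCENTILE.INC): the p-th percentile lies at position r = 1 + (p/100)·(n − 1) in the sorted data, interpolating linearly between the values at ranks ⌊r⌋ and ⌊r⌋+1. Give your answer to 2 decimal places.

n = 24.
r = 1 + (46/100)·(24 − 1) = 1 + 10.58 = 11.58.
Rank 11 is 77 and rank 12 is 78.
Interpolate: 77 + 0.58·(78 − 77) = 77 + 0.58·1 = 77.58.

77.58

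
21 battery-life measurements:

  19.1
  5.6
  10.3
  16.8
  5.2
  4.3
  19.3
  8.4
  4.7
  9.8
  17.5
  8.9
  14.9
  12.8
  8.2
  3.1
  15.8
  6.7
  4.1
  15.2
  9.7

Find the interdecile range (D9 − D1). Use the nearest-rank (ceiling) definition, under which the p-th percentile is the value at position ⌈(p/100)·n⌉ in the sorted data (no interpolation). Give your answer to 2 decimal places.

Sorted: 3.1, 4.1, 4.3, 4.7, 5.2, 5.6, 6.7, 8.2, 8.4, 8.9, 9.7, 9.8, 10.3, 12.8, 14.9, 15.2, 15.8, 16.8, 17.5, 19.1, 19.3.
n = 21.
P10: rank ⌈10/100·21⌉ = 3 → 4.3.
P90: rank ⌈90/100·21⌉ = 19 → 17.5.
Difference: 17.5 − 4.3 = 13.2.

13.20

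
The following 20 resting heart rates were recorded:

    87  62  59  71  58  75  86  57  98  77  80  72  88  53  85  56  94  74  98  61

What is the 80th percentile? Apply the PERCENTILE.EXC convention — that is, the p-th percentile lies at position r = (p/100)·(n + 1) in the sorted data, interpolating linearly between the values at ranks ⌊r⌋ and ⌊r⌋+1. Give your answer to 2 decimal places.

Sorted: 53, 56, 57, 58, 59, 61, 62, 71, 72, 74, 75, 77, 80, 85, 86, 87, 88, 94, 98, 98.
n = 20.
r = (80/100)·(20 + 1) = 16.8.
Rank 16 is 87 and rank 17 is 88.
Interpolate: 87 + 0.8·(88 − 87) = 87 + 0.8·1 = 87.8.

87.80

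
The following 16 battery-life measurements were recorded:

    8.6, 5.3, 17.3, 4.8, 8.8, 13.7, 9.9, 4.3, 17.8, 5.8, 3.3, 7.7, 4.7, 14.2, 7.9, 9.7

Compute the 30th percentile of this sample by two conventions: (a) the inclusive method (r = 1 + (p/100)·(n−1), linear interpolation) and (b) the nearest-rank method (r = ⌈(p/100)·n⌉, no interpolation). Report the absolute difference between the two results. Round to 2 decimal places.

Sorted: 3.3, 4.3, 4.7, 4.8, 5.3, 5.8, 7.7, 7.9, 8.6, 8.8, 9.7, 9.9, 13.7, 14.2, 17.3, 17.8.
n = 16.
(a) r = 5.5; between ranks 5 (5.3) and 6 (5.8): 5.55.
(b) the nearest-rank method: rank 5 → 5.3.
|5.55 − 5.3| = 0.25.

0.25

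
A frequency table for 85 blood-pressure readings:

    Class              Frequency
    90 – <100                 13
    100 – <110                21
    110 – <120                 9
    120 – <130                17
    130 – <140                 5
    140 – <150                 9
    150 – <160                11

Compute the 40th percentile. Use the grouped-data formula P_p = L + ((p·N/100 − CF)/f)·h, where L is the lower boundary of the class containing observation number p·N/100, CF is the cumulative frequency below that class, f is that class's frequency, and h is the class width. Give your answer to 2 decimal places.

N = 85; target position k = 40/100 · 85 = 34.
Cumulative frequencies: 13, 34, 43, 60, 65, 74, 85.
Observation 34 falls in the class 100 – <110.
L = 100, CF = 13, f = 21, h = 10.
P40 = 100 + ((34 − 13)/21)·10 = 100 + 10 = 110.

110.00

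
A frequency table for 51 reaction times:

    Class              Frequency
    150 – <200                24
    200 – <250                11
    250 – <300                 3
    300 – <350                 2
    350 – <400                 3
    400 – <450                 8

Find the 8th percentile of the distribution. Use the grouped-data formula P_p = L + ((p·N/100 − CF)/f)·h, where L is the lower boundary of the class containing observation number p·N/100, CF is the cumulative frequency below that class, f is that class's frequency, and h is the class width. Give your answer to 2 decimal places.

N = 51; target position k = 8/100 · 51 = 4.08.
Cumulative frequencies: 24, 35, 38, 40, 43, 51.
Observation 4.08 falls in the class 150 – <200.
L = 150, CF = 0, f = 24, h = 50.
P8 = 150 + ((4.08 − 0)/24)·50 = 150 + 8.5 = 158.5.

158.50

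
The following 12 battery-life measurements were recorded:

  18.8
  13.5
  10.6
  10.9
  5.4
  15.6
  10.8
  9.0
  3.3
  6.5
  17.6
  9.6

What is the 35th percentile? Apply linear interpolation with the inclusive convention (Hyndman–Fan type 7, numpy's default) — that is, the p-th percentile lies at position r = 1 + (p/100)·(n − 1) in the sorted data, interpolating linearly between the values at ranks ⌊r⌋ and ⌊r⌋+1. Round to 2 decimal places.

Sorted: 3.3, 5.4, 6.5, 9.0, 9.6, 10.6, 10.8, 10.9, 13.5, 15.6, 17.6, 18.8.
n = 12.
r = 1 + (35/100)·(12 − 1) = 1 + 3.85 = 4.85.
Rank 4 is 9.0 and rank 5 is 9.6.
Interpolate: 9.0 + 0.85·(9.6 − 9.0) = 9.0 + 0.85·0.6 = 9.51.

9.51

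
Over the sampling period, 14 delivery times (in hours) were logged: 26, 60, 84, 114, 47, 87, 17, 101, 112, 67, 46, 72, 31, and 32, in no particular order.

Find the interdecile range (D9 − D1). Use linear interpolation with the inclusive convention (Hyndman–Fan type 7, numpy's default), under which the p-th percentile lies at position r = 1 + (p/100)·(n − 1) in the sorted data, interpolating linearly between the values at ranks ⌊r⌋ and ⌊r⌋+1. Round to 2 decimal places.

Sorted: 17, 26, 31, 32, 46, 47, 60, 67, 72, 84, 87, 101, 112, 114.
n = 14.
P10: r = 2.3; ranks 2–3 are 26, 31; interpolating gives 27.5.
P90: r = 12.7; ranks 12–13 are 101, 112; interpolating gives 108.7.
Difference: 108.7 − 27.5 = 81.2.

81.20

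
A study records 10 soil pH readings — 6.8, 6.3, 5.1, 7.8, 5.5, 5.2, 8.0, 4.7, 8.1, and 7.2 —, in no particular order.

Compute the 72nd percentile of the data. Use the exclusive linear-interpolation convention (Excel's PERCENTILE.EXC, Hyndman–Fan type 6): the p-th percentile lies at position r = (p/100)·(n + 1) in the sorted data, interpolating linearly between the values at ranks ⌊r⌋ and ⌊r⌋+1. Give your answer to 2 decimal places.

Sorted: 4.7, 5.1, 5.2, 5.5, 6.3, 6.8, 7.2, 7.8, 8.0, 8.1.
n = 10.
r = (72/100)·(10 + 1) = 7.92.
Rank 7 is 7.2 and rank 8 is 7.8.
Interpolate: 7.2 + 0.92·(7.8 − 7.2) = 7.2 + 0.92·0.6 = 7.752.

7.75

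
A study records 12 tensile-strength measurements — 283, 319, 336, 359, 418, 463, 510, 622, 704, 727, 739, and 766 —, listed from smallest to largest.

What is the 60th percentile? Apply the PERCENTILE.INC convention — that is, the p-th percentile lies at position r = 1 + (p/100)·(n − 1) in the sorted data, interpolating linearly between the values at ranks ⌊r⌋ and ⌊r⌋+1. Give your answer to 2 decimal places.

n = 12.
r = 1 + (60/100)·(12 − 1) = 1 + 6.6 = 7.6.
Rank 7 is 510 and rank 8 is 622.
Interpolate: 510 + 0.6·(622 − 510) = 510 + 0.6·112 = 577.2.

577.20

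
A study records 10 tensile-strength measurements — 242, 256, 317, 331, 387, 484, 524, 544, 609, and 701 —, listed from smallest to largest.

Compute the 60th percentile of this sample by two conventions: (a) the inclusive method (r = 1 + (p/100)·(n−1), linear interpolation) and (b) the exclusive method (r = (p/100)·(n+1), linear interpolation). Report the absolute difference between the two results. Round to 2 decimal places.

n = 10.
(a) r = 6.4; between ranks 6 (484) and 7 (524): 500.
(b) r = 6.6; between ranks 6 (484) and 7 (524): 508.
|500 − 508| = 8.

8.00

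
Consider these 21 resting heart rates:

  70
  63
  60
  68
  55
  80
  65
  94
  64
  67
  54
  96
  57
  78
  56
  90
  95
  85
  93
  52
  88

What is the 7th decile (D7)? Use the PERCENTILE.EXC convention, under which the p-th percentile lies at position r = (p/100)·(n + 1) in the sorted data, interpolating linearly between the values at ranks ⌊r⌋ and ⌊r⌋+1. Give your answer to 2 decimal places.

Sorted: 52, 54, 55, 56, 57, 60, 63, 64, 65, 67, 68, 70, 78, 80, 85, 88, 90, 93, 94, 95, 96.
n = 21.
r = (70/100)·(21 + 1) = 15.4.
Rank 15 is 85 and rank 16 is 88.
Interpolate: 85 + 0.4·(88 − 85) = 85 + 0.4·3 = 86.2.

86.20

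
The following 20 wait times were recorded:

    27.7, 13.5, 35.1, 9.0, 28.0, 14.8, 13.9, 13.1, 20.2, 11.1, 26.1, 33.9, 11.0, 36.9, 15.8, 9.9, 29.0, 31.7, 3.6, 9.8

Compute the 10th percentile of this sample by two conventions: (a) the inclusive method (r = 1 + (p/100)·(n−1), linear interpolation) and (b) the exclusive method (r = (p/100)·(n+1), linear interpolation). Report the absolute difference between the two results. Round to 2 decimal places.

Sorted: 3.6, 9.0, 9.8, 9.9, 11.0, 11.1, 13.1, 13.5, 13.9, 14.8, 15.8, 20.2, 26.1, 27.7, 28.0, 29.0, 31.7, 33.9, 35.1, 36.9.
n = 20.
(a) r = 2.9; between ranks 2 (9.0) and 3 (9.8): 9.72.
(b) r = 2.1; between ranks 2 (9.0) and 3 (9.8): 9.08.
|9.72 − 9.08| = 0.64.

0.64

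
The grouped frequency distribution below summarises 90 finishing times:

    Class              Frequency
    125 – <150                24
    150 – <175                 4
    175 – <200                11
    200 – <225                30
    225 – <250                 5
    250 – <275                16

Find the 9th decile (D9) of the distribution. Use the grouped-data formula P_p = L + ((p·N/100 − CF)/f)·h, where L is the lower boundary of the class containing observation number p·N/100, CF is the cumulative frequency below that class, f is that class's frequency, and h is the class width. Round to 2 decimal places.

260.94

N = 90; target position k = 90/100 · 90 = 81.
Cumulative frequencies: 24, 28, 39, 69, 74, 90.
Observation 81 falls in the class 250 – <275.
L = 250, CF = 74, f = 16, h = 25.
P90 = 250 + ((81 − 74)/16)·25 = 250 + 10.9375 = 260.938.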